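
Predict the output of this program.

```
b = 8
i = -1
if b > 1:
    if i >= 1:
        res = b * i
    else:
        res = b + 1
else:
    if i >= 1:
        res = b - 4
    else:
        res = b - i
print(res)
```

b=8, i=-1
b > 1 is True; i >= 1 is False
→ res = b + 1 = 9

9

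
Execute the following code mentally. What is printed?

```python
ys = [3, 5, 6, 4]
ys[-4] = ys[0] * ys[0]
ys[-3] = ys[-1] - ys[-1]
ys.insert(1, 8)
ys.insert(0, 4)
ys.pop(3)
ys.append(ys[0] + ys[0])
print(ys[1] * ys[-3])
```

54

ys[-4] = ys[0]*ys[0] = 3*3 = 9 → [9, 5, 6, 4]
ys[-3] = ys[-1]-ys[-1] = 4-4 = 0 → [9, 0, 6, 4]
insert 8 at 1 → [9, 8, 0, 6, 4]
insert 4 at 0 → [4, 9, 8, 0, 6, 4]
pop(3) removes 0 → [4, 9, 8, 6, 4]
append ys[0]+ys[0] = 4+4 = 8 → [4, 9, 8, 6, 4, 8]
ys[1]*ys[-3] = 9*6 = 54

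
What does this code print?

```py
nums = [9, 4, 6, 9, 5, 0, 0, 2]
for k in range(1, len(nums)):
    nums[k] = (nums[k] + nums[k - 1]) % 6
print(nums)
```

[9, 1, 1, 4, 3, 3, 3, 5]

k=1: nums[1] = (4+9)%6 = 1 → [9, 1, 6, 9, 5, 0, 0, 2]
k=2: nums[2] = (6+1)%6 = 1 → [9, 1, 1, 9, 5, 0, 0, 2]
k=3: nums[3] = (9+1)%6 = 4 → [9, 1, 1, 4, 5, 0, 0, 2]
k=4: nums[4] = (5+4)%6 = 3 → [9, 1, 1, 4, 3, 0, 0, 2]
k=5: nums[5] = (0+3)%6 = 3 → [9, 1, 1, 4, 3, 3, 0, 2]
k=6: nums[6] = (0+3)%6 = 3 → [9, 1, 1, 4, 3, 3, 3, 2]
k=7: nums[7] = (2+3)%6 = 5 → [9, 1, 1, 4, 3, 3, 3, 5]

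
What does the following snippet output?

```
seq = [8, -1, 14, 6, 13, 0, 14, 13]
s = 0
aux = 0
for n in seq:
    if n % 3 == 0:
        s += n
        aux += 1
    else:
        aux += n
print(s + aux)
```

69

n=8: not %3==0; aux=8
n=-1: not %3==0; aux=7
n=14: not %3==0; aux=21
n=6: %3==0, s = 0+6 = 6; aux=22
n=13: not %3==0; aux=35
n=0: %3==0, s = 6+0 = 6; aux=36
n=14: not %3==0; aux=50
n=13: not %3==0; aux=63
s+aux = 6+63 = 69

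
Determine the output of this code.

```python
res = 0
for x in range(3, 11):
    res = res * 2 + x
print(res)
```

x=3: res = 0*2+3 = 3
x=4: res = 3*2+4 = 10
x=5: res = 10*2+5 = 25
x=6: res = 25*2+6 = 56
x=7: res = 56*2+7 = 119
x=8: res = 119*2+8 = 246
x=9: res = 246*2+9 = 501
x=10: res = 501*2+10 = 1012

1012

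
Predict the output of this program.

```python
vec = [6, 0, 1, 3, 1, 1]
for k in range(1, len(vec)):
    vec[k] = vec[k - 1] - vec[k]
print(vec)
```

k=1: vec[1] = 6-0 = 6 → [6, 6, 1, 3, 1, 1]
k=2: vec[2] = 6-1 = 5 → [6, 6, 5, 3, 1, 1]
k=3: vec[3] = 5-3 = 2 → [6, 6, 5, 2, 1, 1]
k=4: vec[4] = 2-1 = 1 → [6, 6, 5, 2, 1, 1]
k=5: vec[5] = 1-1 = 0 → [6, 6, 5, 2, 1, 0]

[6, 6, 5, 2, 1, 0]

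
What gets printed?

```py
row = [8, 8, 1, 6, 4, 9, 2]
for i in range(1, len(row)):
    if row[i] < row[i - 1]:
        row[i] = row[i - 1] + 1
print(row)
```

[8, 8, 9, 10, 11, 12, 13]

i=1: 8>=8, unchanged → [8, 8, 1, 6, 4, 9, 2]
i=2: 1<8, row[2] = 8+1 = 9 → [8, 8, 9, 6, 4, 9, 2]
i=3: 6<9, row[3] = 9+1 = 10 → [8, 8, 9, 10, 4, 9, 2]
i=4: 4<10, row[4] = 10+1 = 11 → [8, 8, 9, 10, 11, 9, 2]
i=5: 9<11, row[5] = 11+1 = 12 → [8, 8, 9, 10, 11, 12, 2]
i=6: 2<12, row[6] = 12+1 = 13 → [8, 8, 9, 10, 11, 12, 13]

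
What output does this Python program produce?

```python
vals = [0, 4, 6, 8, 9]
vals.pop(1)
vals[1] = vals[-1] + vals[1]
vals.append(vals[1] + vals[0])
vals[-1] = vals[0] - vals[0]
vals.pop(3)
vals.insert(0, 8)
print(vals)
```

[8, 0, 15, 8, 0]

pop(1) removes 4 → [0, 6, 8, 9]
vals[1] = vals[-1]+vals[1] = 9+6 = 15 → [0, 15, 8, 9]
append vals[1]+vals[0] = 15+0 = 15 → [0, 15, 8, 9, 15]
vals[-1] = vals[0]-vals[0] = 0-0 = 0 → [0, 15, 8, 9, 0]
pop(3) removes 9 → [0, 15, 8, 0]
insert 8 at 0 → [8, 0, 15, 8, 0]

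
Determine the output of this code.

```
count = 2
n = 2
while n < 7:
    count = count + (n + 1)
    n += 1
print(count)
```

n=2: count = 2+3 = 5
n=3: count = 5+4 = 9
n=4: count = 9+5 = 14
n=5: count = 14+6 = 20
n=6: count = 20+7 = 27

27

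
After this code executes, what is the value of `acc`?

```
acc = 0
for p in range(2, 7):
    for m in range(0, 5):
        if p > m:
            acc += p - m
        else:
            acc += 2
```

p=2,m=0: 2>0, acc = 0+2 = 2
p=2,m=1: 2>1, acc = 2+1 = 3
p=2,m=2: not 2>2, acc = 3+2 = 5
p=2,m=3: not 2>3, acc = 5+2 = 7
p=2,m=4: not 2>4, acc = 7+2 = 9
p=3,m=0: 3>0, acc = 9+3 = 12
p=3,m=1: 3>1, acc = 12+2 = 14
p=3,m=2: 3>2, acc = 14+1 = 15
p=3,m=3: not 3>3, acc = 15+2 = 17
p=3,m=4: not 3>4, acc = 17+2 = 19
p=4,m=0: 4>0, acc = 19+4 = 23
p=4,m=1: 4>1, acc = 23+3 = 26
p=4,m=2: 4>2, acc = 26+2 = 28
p=4,m=3: 4>3, acc = 28+1 = 29
p=4,m=4: not 4>4, acc = 29+2 = 31
p=5,m=0: 5>0, acc = 31+5 = 36
p=5,m=1: 5>1, acc = 36+4 = 40
p=5,m=2: 5>2, acc = 40+3 = 43
p=5,m=3: 5>3, acc = 43+2 = 45
p=5,m=4: 5>4, acc = 45+1 = 46
p=6,m=0: 6>0, acc = 46+6 = 52
p=6,m=1: 6>1, acc = 52+5 = 57
p=6,m=2: 6>2, acc = 57+4 = 61
p=6,m=3: 6>3, acc = 61+3 = 64
p=6,m=4: 6>4, acc = 64+2 = 66

66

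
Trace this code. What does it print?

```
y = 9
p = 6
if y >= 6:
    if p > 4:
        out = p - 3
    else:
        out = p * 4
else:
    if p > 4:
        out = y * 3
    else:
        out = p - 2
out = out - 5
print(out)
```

-2

y=9, p=6
y >= 6 is True; p > 4 is True
→ out = p - 3 = 3
out = 3-5 = -2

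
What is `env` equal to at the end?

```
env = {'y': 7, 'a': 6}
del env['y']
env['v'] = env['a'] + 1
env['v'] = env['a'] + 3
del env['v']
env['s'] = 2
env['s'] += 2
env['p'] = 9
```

{'a': 6, 's': 4, 'p': 9}

del 'y' → {'a': 6}
env['v'] = env['a']+1 = 7 → {'a': 6, 'v': 7}
env['v'] = env['a']+3 = 9 → {'a': 6, 'v': 9}
del 'v' → {'a': 6}
env['s'] = 2 → {'a': 6, 's': 2}
env['s'] = 2+2 = 4 → {'a': 6, 's': 4}
env['p'] = 9 → {'a': 6, 's': 4, 'p': 9}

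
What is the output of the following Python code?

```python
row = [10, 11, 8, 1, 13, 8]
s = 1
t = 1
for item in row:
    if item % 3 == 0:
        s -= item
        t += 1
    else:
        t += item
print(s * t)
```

item=10: not %3==0; t=11
item=11: not %3==0; t=22
item=8: not %3==0; t=30
item=1: not %3==0; t=31
item=13: not %3==0; t=44
item=8: not %3==0; t=52
s*t = 1*52 = 52

52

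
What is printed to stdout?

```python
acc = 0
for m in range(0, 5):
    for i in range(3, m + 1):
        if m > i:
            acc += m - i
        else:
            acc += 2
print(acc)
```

m=3,i=3: not 3>3, acc = 0+2 = 2
m=4,i=3: 4>3, acc = 2+1 = 3
m=4,i=4: not 4>4, acc = 3+2 = 5

5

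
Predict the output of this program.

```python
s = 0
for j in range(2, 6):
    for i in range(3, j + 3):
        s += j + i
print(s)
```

116

j=2,i=3: s = 0+5 = 5
j=2,i=4: s = 5+6 = 11
j=3,i=3: s = 11+6 = 17
j=3,i=4: s = 17+7 = 24
j=3,i=5: s = 24+8 = 32
j=4,i=3: s = 32+7 = 39
j=4,i=4: s = 39+8 = 47
j=4,i=5: s = 47+9 = 56
j=4,i=6: s = 56+10 = 66
j=5,i=3: s = 66+8 = 74
j=5,i=4: s = 74+9 = 83
j=5,i=5: s = 83+10 = 93
j=5,i=6: s = 93+11 = 104
j=5,i=7: s = 104+12 = 116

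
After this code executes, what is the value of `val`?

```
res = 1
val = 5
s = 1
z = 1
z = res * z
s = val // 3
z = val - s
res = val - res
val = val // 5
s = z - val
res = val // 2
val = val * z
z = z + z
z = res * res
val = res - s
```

z = 1*1 = 1
s = 5//3 = 1
z = 5-1 = 4
res = 5-1 = 4
val = 5//5 = 1
s = 4-1 = 3
res = 1//2 = 0
val = 1*4 = 4
z = 4+4 = 8
z = 0*0 = 0
val = 0-3 = -3

-3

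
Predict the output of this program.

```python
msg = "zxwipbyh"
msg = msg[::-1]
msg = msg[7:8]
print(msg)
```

reverse → 'hybpiwxz'
slice [7:8] → 'z'

z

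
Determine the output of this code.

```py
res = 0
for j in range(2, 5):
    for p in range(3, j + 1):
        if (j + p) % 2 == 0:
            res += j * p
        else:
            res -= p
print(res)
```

22

j=3,p=3: even sum, res = 0+9 = 9
j=4,p=3: odd sum, res = 9-3 = 6
j=4,p=4: even sum, res = 6+16 = 22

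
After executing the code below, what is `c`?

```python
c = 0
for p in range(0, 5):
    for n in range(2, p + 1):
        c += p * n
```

55

p=2,n=2: c = 0+4 = 4
p=3,n=2: c = 4+6 = 10
p=3,n=3: c = 10+9 = 19
p=4,n=2: c = 19+8 = 27
p=4,n=3: c = 27+12 = 39
p=4,n=4: c = 39+16 = 55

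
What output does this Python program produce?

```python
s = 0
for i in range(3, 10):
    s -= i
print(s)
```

i=3: s = 0-3 = -3
i=4: s = (-3)-4 = -7
i=5: s = (-7)-5 = -12
i=6: s = (-12)-6 = -18
i=7: s = (-18)-7 = -25
i=8: s = (-25)-8 = -33
i=9: s = (-33)-9 = -42

-42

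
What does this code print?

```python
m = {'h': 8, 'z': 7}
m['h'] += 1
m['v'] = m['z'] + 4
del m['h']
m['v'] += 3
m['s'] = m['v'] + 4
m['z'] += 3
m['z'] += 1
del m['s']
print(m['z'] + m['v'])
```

25

m['h'] = 8+1 = 9 → {'h': 9, 'z': 7}
m['v'] = m['z']+4 = 11 → {'h': 9, 'z': 7, 'v': 11}
del 'h' → {'z': 7, 'v': 11}
m['v'] = 11+3 = 14 → {'z': 7, 'v': 14}
m['s'] = m['v']+4 = 18 → {'z': 7, 'v': 14, 's': 18}
m['z'] = 7+3 = 10 → {'z': 10, 'v': 14, 's': 18}
m['z'] = 10+1 = 11 → {'z': 11, 'v': 14, 's': 18}
del 's' → {'z': 11, 'v': 14}
m['z']+m['v'] = 11+14 = 25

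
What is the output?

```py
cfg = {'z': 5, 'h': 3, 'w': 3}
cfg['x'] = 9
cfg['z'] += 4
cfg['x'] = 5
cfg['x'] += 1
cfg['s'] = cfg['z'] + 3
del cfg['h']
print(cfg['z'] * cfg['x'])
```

cfg['x'] = 9 → {'z': 5, 'h': 3, 'w': 3, 'x': 9}
cfg['z'] = 5+4 = 9 → {'z': 9, 'h': 3, 'w': 3, 'x': 9}
cfg['x'] = 5 → {'z': 9, 'h': 3, 'w': 3, 'x': 5}
cfg['x'] = 5+1 = 6 → {'z': 9, 'h': 3, 'w': 3, 'x': 6}
cfg['s'] = cfg['z']+3 = 12 → {'z': 9, 'h': 3, 'w': 3, 'x': 6, 's': 12}
del 'h' → {'z': 9, 'w': 3, 'x': 6, 's': 12}
cfg['z']*cfg['x'] = 9*6 = 54

54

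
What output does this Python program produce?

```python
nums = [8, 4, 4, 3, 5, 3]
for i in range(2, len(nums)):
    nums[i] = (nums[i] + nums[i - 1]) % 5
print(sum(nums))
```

21

i=2: nums[2] = (4+4)%5 = 3 → [8, 4, 3, 3, 5, 3]
i=3: nums[3] = (3+3)%5 = 1 → [8, 4, 3, 1, 5, 3]
i=4: nums[4] = (5+1)%5 = 1 → [8, 4, 3, 1, 1, 3]
i=5: nums[5] = (3+1)%5 = 4 → [8, 4, 3, 1, 1, 4]
sum = 21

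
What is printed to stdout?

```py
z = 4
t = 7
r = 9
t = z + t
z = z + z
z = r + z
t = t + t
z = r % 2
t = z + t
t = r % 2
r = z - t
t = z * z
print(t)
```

1

t = 4+7 = 11
z = 4+4 = 8
z = 9+8 = 17
t = 11+11 = 22
z = 9%2 = 1
t = 1+22 = 23
t = 9%2 = 1
r = 1-1 = 0
t = 1*1 = 1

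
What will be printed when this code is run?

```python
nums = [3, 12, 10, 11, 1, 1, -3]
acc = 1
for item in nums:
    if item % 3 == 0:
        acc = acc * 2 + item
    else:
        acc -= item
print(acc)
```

item=3: %3==0, acc = 1*2+3 = 5
item=12: %3==0, acc = 5*2+12 = 22
item=10: not %3==0, acc = 22-10 = 12
item=11: not %3==0, acc = 12-11 = 1
item=1: not %3==0, acc = 1-1 = 0
item=1: not %3==0, acc = 0-1 = -1
item=-3: %3==0, acc = (-1)*2+(-3) = -5

-5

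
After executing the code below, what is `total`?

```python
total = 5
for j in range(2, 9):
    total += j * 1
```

40

j=2: total = 5+2*1 = 7
j=3: total = 7+3*1 = 10
j=4: total = 10+4*1 = 14
j=5: total = 14+5*1 = 19
j=6: total = 19+6*1 = 25
j=7: total = 25+7*1 = 32
j=8: total = 32+8*1 = 40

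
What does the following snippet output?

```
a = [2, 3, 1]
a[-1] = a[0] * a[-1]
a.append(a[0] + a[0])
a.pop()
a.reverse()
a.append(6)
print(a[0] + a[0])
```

4

a[-1] = a[0]*a[-1] = 2*1 = 2 → [2, 3, 2]
append a[0]+a[0] = 2+2 = 4 → [2, 3, 2, 4]
pop() removes 4 → [2, 3, 2]
reverse → [2, 3, 2]
append 6 → [2, 3, 2, 6]
a[0]+a[0] = 2+2 = 4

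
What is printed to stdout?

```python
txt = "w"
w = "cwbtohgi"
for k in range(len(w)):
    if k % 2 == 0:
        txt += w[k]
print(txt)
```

k=0: add 'c' → 'wc'
k=1: skip
k=2: add 'b' → 'wcb'
k=3: skip
k=4: add 'o' → 'wcbo'
k=5: skip
k=6: add 'g' → 'wcbog'
k=7: skip

wcbog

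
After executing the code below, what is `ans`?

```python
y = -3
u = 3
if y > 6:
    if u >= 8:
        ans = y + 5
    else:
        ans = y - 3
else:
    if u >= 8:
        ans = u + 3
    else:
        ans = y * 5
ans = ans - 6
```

-21

y=-3, u=3
y > 6 is False; u >= 8 is False
→ ans = y * 5 = -15
ans = (-15)-6 = -21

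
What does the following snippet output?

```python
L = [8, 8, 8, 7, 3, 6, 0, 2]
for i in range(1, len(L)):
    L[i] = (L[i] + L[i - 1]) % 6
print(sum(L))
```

25

i=1: L[1] = (8+8)%6 = 4 → [8, 4, 8, 7, 3, 6, 0, 2]
i=2: L[2] = (8+4)%6 = 0 → [8, 4, 0, 7, 3, 6, 0, 2]
i=3: L[3] = (7+0)%6 = 1 → [8, 4, 0, 1, 3, 6, 0, 2]
i=4: L[4] = (3+1)%6 = 4 → [8, 4, 0, 1, 4, 6, 0, 2]
i=5: L[5] = (6+4)%6 = 4 → [8, 4, 0, 1, 4, 4, 0, 2]
i=6: L[6] = (0+4)%6 = 4 → [8, 4, 0, 1, 4, 4, 4, 2]
i=7: L[7] = (2+4)%6 = 0 → [8, 4, 0, 1, 4, 4, 4, 0]
sum = 25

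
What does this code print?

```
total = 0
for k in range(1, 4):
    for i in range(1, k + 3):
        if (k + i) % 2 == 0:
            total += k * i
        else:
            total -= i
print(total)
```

31

k=1,i=1: even sum, total = 0+1 = 1
k=1,i=2: odd sum, total = 1-2 = -1
k=1,i=3: even sum, total = (-1)+3 = 2
k=2,i=1: odd sum, total = 2-1 = 1
k=2,i=2: even sum, total = 1+4 = 5
k=2,i=3: odd sum, total = 5-3 = 2
k=2,i=4: even sum, total = 2+8 = 10
k=3,i=1: even sum, total = 10+3 = 13
k=3,i=2: odd sum, total = 13-2 = 11
k=3,i=3: even sum, total = 11+9 = 20
k=3,i=4: odd sum, total = 20-4 = 16
k=3,i=5: even sum, total = 16+15 = 31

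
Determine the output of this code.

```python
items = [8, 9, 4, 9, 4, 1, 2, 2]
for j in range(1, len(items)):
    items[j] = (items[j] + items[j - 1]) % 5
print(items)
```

j=1: items[1] = (9+8)%5 = 2 → [8, 2, 4, 9, 4, 1, 2, 2]
j=2: items[2] = (4+2)%5 = 1 → [8, 2, 1, 9, 4, 1, 2, 2]
j=3: items[3] = (9+1)%5 = 0 → [8, 2, 1, 0, 4, 1, 2, 2]
j=4: items[4] = (4+0)%5 = 4 → [8, 2, 1, 0, 4, 1, 2, 2]
j=5: items[5] = (1+4)%5 = 0 → [8, 2, 1, 0, 4, 0, 2, 2]
j=6: items[6] = (2+0)%5 = 2 → [8, 2, 1, 0, 4, 0, 2, 2]
j=7: items[7] = (2+2)%5 = 4 → [8, 2, 1, 0, 4, 0, 2, 4]

[8, 2, 1, 0, 4, 0, 2, 4]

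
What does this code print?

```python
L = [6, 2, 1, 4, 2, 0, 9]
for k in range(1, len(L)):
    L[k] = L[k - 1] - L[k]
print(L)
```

k=1: L[1] = 6-2 = 4 → [6, 4, 1, 4, 2, 0, 9]
k=2: L[2] = 4-1 = 3 → [6, 4, 3, 4, 2, 0, 9]
k=3: L[3] = 3-4 = -1 → [6, 4, 3, -1, 2, 0, 9]
k=4: L[4] = (-1)-2 = -3 → [6, 4, 3, -1, -3, 0, 9]
k=5: L[5] = (-3)-0 = -3 → [6, 4, 3, -1, -3, -3, 9]
k=6: L[6] = (-3)-9 = -12 → [6, 4, 3, -1, -3, -3, -12]

[6, 4, 3, -1, -3, -3, -12]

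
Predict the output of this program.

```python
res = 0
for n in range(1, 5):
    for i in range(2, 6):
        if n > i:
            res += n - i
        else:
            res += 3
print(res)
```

43

n=1,i=2: not 1>2, res = 0+3 = 3
n=1,i=3: not 1>3, res = 3+3 = 6
n=1,i=4: not 1>4, res = 6+3 = 9
n=1,i=5: not 1>5, res = 9+3 = 12
n=2,i=2: not 2>2, res = 12+3 = 15
n=2,i=3: not 2>3, res = 15+3 = 18
n=2,i=4: not 2>4, res = 18+3 = 21
n=2,i=5: not 2>5, res = 21+3 = 24
n=3,i=2: 3>2, res = 24+1 = 25
n=3,i=3: not 3>3, res = 25+3 = 28
n=3,i=4: not 3>4, res = 28+3 = 31
n=3,i=5: not 3>5, res = 31+3 = 34
n=4,i=2: 4>2, res = 34+2 = 36
n=4,i=3: 4>3, res = 36+1 = 37
n=4,i=4: not 4>4, res = 37+3 = 40
n=4,i=5: not 4>5, res = 40+3 = 43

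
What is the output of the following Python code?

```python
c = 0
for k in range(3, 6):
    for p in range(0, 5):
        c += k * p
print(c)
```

k=3,p=0: c = 0+0 = 0
k=3,p=1: c = 0+3 = 3
k=3,p=2: c = 3+6 = 9
k=3,p=3: c = 9+9 = 18
k=3,p=4: c = 18+12 = 30
k=4,p=0: c = 30+0 = 30
k=4,p=1: c = 30+4 = 34
k=4,p=2: c = 34+8 = 42
k=4,p=3: c = 42+12 = 54
k=4,p=4: c = 54+16 = 70
k=5,p=0: c = 70+0 = 70
k=5,p=1: c = 70+5 = 75
k=5,p=2: c = 75+10 = 85
k=5,p=3: c = 85+15 = 100
k=5,p=4: c = 100+20 = 120

120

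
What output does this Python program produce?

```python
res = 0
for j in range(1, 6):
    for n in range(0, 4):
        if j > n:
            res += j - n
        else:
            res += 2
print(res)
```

j=1,n=0: 1>0, res = 0+1 = 1
j=1,n=1: not 1>1, res = 1+2 = 3
j=1,n=2: not 1>2, res = 3+2 = 5
j=1,n=3: not 1>3, res = 5+2 = 7
j=2,n=0: 2>0, res = 7+2 = 9
j=2,n=1: 2>1, res = 9+1 = 10
j=2,n=2: not 2>2, res = 10+2 = 12
j=2,n=3: not 2>3, res = 12+2 = 14
j=3,n=0: 3>0, res = 14+3 = 17
j=3,n=1: 3>1, res = 17+2 = 19
j=3,n=2: 3>2, res = 19+1 = 20
j=3,n=3: not 3>3, res = 20+2 = 22
j=4,n=0: 4>0, res = 22+4 = 26
j=4,n=1: 4>1, res = 26+3 = 29
j=4,n=2: 4>2, res = 29+2 = 31
j=4,n=3: 4>3, res = 31+1 = 32
j=5,n=0: 5>0, res = 32+5 = 37
j=5,n=1: 5>1, res = 37+4 = 41
j=5,n=2: 5>2, res = 41+3 = 44
j=5,n=3: 5>3, res = 44+2 = 46

46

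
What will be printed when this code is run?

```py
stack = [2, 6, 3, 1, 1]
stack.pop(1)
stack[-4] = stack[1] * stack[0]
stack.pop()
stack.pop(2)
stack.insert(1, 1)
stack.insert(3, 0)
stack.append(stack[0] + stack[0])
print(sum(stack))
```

22

pop(1) removes 6 → [2, 3, 1, 1]
stack[-4] = stack[1]*stack[0] = 3*2 = 6 → [6, 3, 1, 1]
pop() removes 1 → [6, 3, 1]
pop(2) removes 1 → [6, 3]
insert 1 at 1 → [6, 1, 3]
insert 0 at 3 → [6, 1, 3, 0]
append stack[0]+stack[0] = 6+6 = 12 → [6, 1, 3, 0, 12]
sum = 22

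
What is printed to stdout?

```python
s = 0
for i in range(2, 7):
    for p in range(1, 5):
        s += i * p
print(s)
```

i=2,p=1: s = 0+2 = 2
i=2,p=2: s = 2+4 = 6
i=2,p=3: s = 6+6 = 12
i=2,p=4: s = 12+8 = 20
i=3,p=1: s = 20+3 = 23
i=3,p=2: s = 23+6 = 29
i=3,p=3: s = 29+9 = 38
i=3,p=4: s = 38+12 = 50
i=4,p=1: s = 50+4 = 54
i=4,p=2: s = 54+8 = 62
i=4,p=3: s = 62+12 = 74
i=4,p=4: s = 74+16 = 90
i=5,p=1: s = 90+5 = 95
i=5,p=2: s = 95+10 = 105
i=5,p=3: s = 105+15 = 120
i=5,p=4: s = 120+20 = 140
i=6,p=1: s = 140+6 = 146
i=6,p=2: s = 146+12 = 158
i=6,p=3: s = 158+18 = 176
i=6,p=4: s = 176+24 = 200

200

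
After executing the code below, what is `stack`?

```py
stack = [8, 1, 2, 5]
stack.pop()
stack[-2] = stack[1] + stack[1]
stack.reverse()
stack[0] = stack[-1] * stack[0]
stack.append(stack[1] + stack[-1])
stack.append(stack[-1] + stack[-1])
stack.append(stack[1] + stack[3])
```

pop() removes 5 → [8, 1, 2]
stack[-2] = stack[1]+stack[1] = 1+1 = 2 → [8, 2, 2]
reverse → [2, 2, 8]
stack[0] = stack[-1]*stack[0] = 8*2 = 16 → [16, 2, 8]
append stack[1]+stack[-1] = 2+8 = 10 → [16, 2, 8, 10]
append stack[-1]+stack[-1] = 10+10 = 20 → [16, 2, 8, 10, 20]
append stack[1]+stack[3] = 2+10 = 12 → [16, 2, 8, 10, 20, 12]

[16, 2, 8, 10, 20, 12]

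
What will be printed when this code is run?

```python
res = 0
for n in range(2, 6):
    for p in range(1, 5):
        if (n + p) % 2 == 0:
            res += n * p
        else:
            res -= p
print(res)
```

48

n=2,p=1: odd sum, res = 0-1 = -1
n=2,p=2: even sum, res = (-1)+4 = 3
n=2,p=3: odd sum, res = 3-3 = 0
n=2,p=4: even sum, res = 0+8 = 8
n=3,p=1: even sum, res = 8+3 = 11
n=3,p=2: odd sum, res = 11-2 = 9
n=3,p=3: even sum, res = 9+9 = 18
n=3,p=4: odd sum, res = 18-4 = 14
n=4,p=1: odd sum, res = 14-1 = 13
n=4,p=2: even sum, res = 13+8 = 21
n=4,p=3: odd sum, res = 21-3 = 18
n=4,p=4: even sum, res = 18+16 = 34
n=5,p=1: even sum, res = 34+5 = 39
n=5,p=2: odd sum, res = 39-2 = 37
n=5,p=3: even sum, res = 37+15 = 52
n=5,p=4: odd sum, res = 52-4 = 48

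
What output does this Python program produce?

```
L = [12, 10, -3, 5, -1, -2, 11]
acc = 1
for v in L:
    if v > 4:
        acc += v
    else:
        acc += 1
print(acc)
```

v=12: >4, acc = 1+12 = 13
v=10: >4, acc = 13+10 = 23
v=-3: not >4, acc = 23+1 = 24
v=5: >4, acc = 24+5 = 29
v=-1: not >4, acc = 29+1 = 30
v=-2: not >4, acc = 30+1 = 31
v=11: >4, acc = 31+11 = 42

42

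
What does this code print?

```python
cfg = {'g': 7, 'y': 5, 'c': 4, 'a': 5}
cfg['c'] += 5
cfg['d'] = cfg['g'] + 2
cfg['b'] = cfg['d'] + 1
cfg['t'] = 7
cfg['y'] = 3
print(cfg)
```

{'g': 7, 'y': 3, 'c': 9, 'a': 5, 'd': 9, 'b': 10, 't': 7}

cfg['c'] = 4+5 = 9 → {'g': 7, 'y': 5, 'c': 9, 'a': 5}
cfg['d'] = cfg['g']+2 = 9 → {'g': 7, 'y': 5, 'c': 9, 'a': 5, 'd': 9}
cfg['b'] = cfg['d']+1 = 10 → {'g': 7, 'y': 5, 'c': 9, 'a': 5, 'd': 9, 'b': 10}
cfg['t'] = 7 → {'g': 7, 'y': 5, 'c': 9, 'a': 5, 'd': 9, 'b': 10, 't': 7}
cfg['y'] = 3 → {'g': 7, 'y': 3, 'c': 9, 'a': 5, 'd': 9, 'b': 10, 't': 7}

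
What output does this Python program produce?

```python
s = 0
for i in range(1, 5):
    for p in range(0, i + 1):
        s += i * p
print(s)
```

65

i=1,p=0: s = 0+0 = 0
i=1,p=1: s = 0+1 = 1
i=2,p=0: s = 1+0 = 1
i=2,p=1: s = 1+2 = 3
i=2,p=2: s = 3+4 = 7
i=3,p=0: s = 7+0 = 7
i=3,p=1: s = 7+3 = 10
i=3,p=2: s = 10+6 = 16
i=3,p=3: s = 16+9 = 25
i=4,p=0: s = 25+0 = 25
i=4,p=1: s = 25+4 = 29
i=4,p=2: s = 29+8 = 37
i=4,p=3: s = 37+12 = 49
i=4,p=4: s = 49+16 = 65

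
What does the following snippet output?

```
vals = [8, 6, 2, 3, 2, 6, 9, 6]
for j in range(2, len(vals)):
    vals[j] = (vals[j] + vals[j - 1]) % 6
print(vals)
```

[8, 6, 2, 5, 1, 1, 4, 4]

j=2: vals[2] = (2+6)%6 = 2 → [8, 6, 2, 3, 2, 6, 9, 6]
j=3: vals[3] = (3+2)%6 = 5 → [8, 6, 2, 5, 2, 6, 9, 6]
j=4: vals[4] = (2+5)%6 = 1 → [8, 6, 2, 5, 1, 6, 9, 6]
j=5: vals[5] = (6+1)%6 = 1 → [8, 6, 2, 5, 1, 1, 9, 6]
j=6: vals[6] = (9+1)%6 = 4 → [8, 6, 2, 5, 1, 1, 4, 6]
j=7: vals[7] = (6+4)%6 = 4 → [8, 6, 2, 5, 1, 1, 4, 4]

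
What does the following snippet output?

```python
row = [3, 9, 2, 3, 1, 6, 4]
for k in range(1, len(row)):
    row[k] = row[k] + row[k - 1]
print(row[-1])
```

28

k=1: row[1] = 9+3 = 12 → [3, 12, 2, 3, 1, 6, 4]
k=2: row[2] = 2+12 = 14 → [3, 12, 14, 3, 1, 6, 4]
k=3: row[3] = 3+14 = 17 → [3, 12, 14, 17, 1, 6, 4]
k=4: row[4] = 1+17 = 18 → [3, 12, 14, 17, 18, 6, 4]
k=5: row[5] = 6+18 = 24 → [3, 12, 14, 17, 18, 24, 4]
k=6: row[6] = 4+24 = 28 → [3, 12, 14, 17, 18, 24, 28]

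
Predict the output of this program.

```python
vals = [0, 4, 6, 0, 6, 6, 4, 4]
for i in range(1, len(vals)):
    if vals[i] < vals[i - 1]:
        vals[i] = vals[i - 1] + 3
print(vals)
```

[0, 4, 6, 9, 12, 15, 18, 21]

i=1: 4>=0, unchanged → [0, 4, 6, 0, 6, 6, 4, 4]
i=2: 6>=4, unchanged → [0, 4, 6, 0, 6, 6, 4, 4]
i=3: 0<6, vals[3] = 6+3 = 9 → [0, 4, 6, 9, 6, 6, 4, 4]
i=4: 6<9, vals[4] = 9+3 = 12 → [0, 4, 6, 9, 12, 6, 4, 4]
i=5: 6<12, vals[5] = 12+3 = 15 → [0, 4, 6, 9, 12, 15, 4, 4]
i=6: 4<15, vals[6] = 15+3 = 18 → [0, 4, 6, 9, 12, 15, 18, 4]
i=7: 4<18, vals[7] = 18+3 = 21 → [0, 4, 6, 9, 12, 15, 18, 21]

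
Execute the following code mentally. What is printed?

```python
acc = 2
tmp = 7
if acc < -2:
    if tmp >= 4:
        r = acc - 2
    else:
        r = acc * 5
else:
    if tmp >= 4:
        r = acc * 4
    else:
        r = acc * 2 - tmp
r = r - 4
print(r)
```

4

acc=2, tmp=7
acc < -2 is False; tmp >= 4 is True
→ r = acc * 4 = 8
r = 8-4 = 4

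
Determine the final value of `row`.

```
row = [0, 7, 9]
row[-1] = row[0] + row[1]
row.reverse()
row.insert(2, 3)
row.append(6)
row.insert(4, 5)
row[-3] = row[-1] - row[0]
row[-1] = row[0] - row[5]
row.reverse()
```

row[-1] = row[0]+row[1] = 0+7 = 7 → [0, 7, 7]
reverse → [7, 7, 0]
insert 3 at 2 → [7, 7, 3, 0]
append 6 → [7, 7, 3, 0, 6]
insert 5 at 4 → [7, 7, 3, 0, 5, 6]
row[-3] = row[-1]-row[0] = 6-7 = -1 → [7, 7, 3, -1, 5, 6]
row[-1] = row[0]-row[5] = 7-6 = 1 → [7, 7, 3, -1, 5, 1]
reverse → [1, 5, -1, 3, 7, 7]

[1, 5, -1, 3, 7, 7]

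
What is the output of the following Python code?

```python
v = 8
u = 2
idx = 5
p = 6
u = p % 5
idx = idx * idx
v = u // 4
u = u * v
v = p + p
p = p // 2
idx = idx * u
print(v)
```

u = 6%5 = 1
idx = 5*5 = 25
v = 1//4 = 0
u = 1*0 = 0
v = 6+6 = 12
p = 6//2 = 3
idx = 25*0 = 0

12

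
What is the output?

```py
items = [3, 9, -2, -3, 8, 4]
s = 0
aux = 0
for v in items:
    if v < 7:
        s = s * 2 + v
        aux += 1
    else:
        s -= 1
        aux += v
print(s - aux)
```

-17

v=3: <7, s = 0*2+3 = 3; aux=1
v=9: not <7, s = 3-1 = 2; aux=10
v=-2: <7, s = 2*2+(-2) = 2; aux=11
v=-3: <7, s = 2*2+(-3) = 1; aux=12
v=8: not <7, s = 1-1 = 0; aux=20
v=4: <7, s = 0*2+4 = 4; aux=21
s-aux = 4-21 = -17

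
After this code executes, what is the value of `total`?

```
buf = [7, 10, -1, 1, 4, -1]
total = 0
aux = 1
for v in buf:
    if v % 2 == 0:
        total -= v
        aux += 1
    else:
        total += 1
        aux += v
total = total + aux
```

v=7: not even, total = 0+1 = 1; aux=8
v=10: even, total = 1-10 = -9; aux=9
v=-1: not even, total = (-9)+1 = -8; aux=8
v=1: not even, total = (-8)+1 = -7; aux=9
v=4: even, total = (-7)-4 = -11; aux=10
v=-1: not even, total = (-11)+1 = -10; aux=9
total+aux = (-10)+9 = -1

-1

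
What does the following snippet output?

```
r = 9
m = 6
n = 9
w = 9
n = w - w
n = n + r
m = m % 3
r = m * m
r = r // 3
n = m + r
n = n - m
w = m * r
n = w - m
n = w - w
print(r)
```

0

n = 9-9 = 0
n = 0+9 = 9
m = 6%3 = 0
r = 0*0 = 0
r = 0//3 = 0
n = 0+0 = 0
n = 0-0 = 0
w = 0*0 = 0
n = 0-0 = 0
n = 0-0 = 0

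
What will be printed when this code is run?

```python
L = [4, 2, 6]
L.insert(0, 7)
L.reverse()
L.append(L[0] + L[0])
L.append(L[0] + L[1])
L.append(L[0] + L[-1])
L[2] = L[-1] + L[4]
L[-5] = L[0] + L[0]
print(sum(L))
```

61

insert 7 at 0 → [7, 4, 2, 6]
reverse → [6, 2, 4, 7]
append L[0]+L[0] = 6+6 = 12 → [6, 2, 4, 7, 12]
append L[0]+L[1] = 6+2 = 8 → [6, 2, 4, 7, 12, 8]
append L[0]+L[-1] = 6+8 = 14 → [6, 2, 4, 7, 12, 8, 14]
L[2] = L[-1]+L[4] = 14+12 = 26 → [6, 2, 26, 7, 12, 8, 14]
L[-5] = L[0]+L[0] = 6+6 = 12 → [6, 2, 12, 7, 12, 8, 14]
sum = 61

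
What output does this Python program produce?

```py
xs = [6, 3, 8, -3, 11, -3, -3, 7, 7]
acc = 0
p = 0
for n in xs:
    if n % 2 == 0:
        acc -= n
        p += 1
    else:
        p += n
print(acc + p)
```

7

n=6: even, acc = 0-6 = -6; p=1
n=3: not even; p=4
n=8: even, acc = (-6)-8 = -14; p=5
n=-3: not even; p=2
n=11: not even; p=13
n=-3: not even; p=10
n=-3: not even; p=7
n=7: not even; p=14
n=7: not even; p=21
acc+p = (-14)+21 = 7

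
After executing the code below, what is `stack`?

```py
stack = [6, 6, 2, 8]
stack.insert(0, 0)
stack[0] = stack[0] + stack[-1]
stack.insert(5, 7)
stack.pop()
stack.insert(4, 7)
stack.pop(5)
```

insert 0 at 0 → [0, 6, 6, 2, 8]
stack[0] = stack[0]+stack[-1] = 0+8 = 8 → [8, 6, 6, 2, 8]
insert 7 at 5 → [8, 6, 6, 2, 8, 7]
pop() removes 7 → [8, 6, 6, 2, 8]
insert 7 at 4 → [8, 6, 6, 2, 7, 8]
pop(5) removes 8 → [8, 6, 6, 2, 7]

[8, 6, 6, 2, 7]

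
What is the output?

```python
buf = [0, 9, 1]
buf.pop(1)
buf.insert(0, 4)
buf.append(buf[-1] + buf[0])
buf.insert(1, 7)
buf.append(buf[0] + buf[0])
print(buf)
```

pop(1) removes 9 → [0, 1]
insert 4 at 0 → [4, 0, 1]
append buf[-1]+buf[0] = 1+4 = 5 → [4, 0, 1, 5]
insert 7 at 1 → [4, 7, 0, 1, 5]
append buf[0]+buf[0] = 4+4 = 8 → [4, 7, 0, 1, 5, 8]

[4, 7, 0, 1, 5, 8]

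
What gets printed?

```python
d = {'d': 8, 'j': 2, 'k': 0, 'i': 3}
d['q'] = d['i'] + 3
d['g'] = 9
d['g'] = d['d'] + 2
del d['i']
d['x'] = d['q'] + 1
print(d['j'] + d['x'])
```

d['q'] = d['i']+3 = 6 → {'d': 8, 'j': 2, 'k': 0, 'i': 3, 'q': 6}
d['g'] = 9 → {'d': 8, 'j': 2, 'k': 0, 'i': 3, 'q': 6, 'g': 9}
d['g'] = d['d']+2 = 10 → {'d': 8, 'j': 2, 'k': 0, 'i': 3, 'q': 6, 'g': 10}
del 'i' → {'d': 8, 'j': 2, 'k': 0, 'q': 6, 'g': 10}
d['x'] = d['q']+1 = 7 → {'d': 8, 'j': 2, 'k': 0, 'q': 6, 'g': 10, 'x': 7}
d['j']+d['x'] = 2+7 = 9

9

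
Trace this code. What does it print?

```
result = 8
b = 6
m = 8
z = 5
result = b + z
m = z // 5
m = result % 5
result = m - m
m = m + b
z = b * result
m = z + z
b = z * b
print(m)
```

result = 6+5 = 11
m = 5//5 = 1
m = 11%5 = 1
result = 1-1 = 0
m = 1+6 = 7
z = 6*0 = 0
m = 0+0 = 0
b = 0*6 = 0

0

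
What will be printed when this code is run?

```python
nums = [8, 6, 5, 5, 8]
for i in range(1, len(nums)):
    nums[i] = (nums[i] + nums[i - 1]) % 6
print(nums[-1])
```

2

i=1: nums[1] = (6+8)%6 = 2 → [8, 2, 5, 5, 8]
i=2: nums[2] = (5+2)%6 = 1 → [8, 2, 1, 5, 8]
i=3: nums[3] = (5+1)%6 = 0 → [8, 2, 1, 0, 8]
i=4: nums[4] = (8+0)%6 = 2 → [8, 2, 1, 0, 2]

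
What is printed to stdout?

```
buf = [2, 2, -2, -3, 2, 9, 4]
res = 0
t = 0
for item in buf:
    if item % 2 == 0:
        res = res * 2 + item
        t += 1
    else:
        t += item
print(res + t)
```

59

item=2: even, res = 0*2+2 = 2; t=1
item=2: even, res = 2*2+2 = 6; t=2
item=-2: even, res = 6*2+(-2) = 10; t=3
item=-3: not even; t=0
item=2: even, res = 10*2+2 = 22; t=1
item=9: not even; t=10
item=4: even, res = 22*2+4 = 48; t=11
res+t = 48+11 = 59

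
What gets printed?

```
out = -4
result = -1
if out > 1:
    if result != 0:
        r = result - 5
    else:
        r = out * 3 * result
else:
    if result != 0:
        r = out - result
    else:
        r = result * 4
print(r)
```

out=-4, result=-1
out > 1 is False; result != 0 is True
→ r = out - result = -3

-3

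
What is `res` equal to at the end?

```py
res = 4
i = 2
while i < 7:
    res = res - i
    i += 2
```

i=2: res = 4-2 = 2
i=4: res = 2-4 = -2
i=6: res = (-2)-6 = -8

-8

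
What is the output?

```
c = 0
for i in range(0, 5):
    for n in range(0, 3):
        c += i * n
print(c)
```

30

i=0,n=0: c = 0+0 = 0
i=0,n=1: c = 0+0 = 0
i=0,n=2: c = 0+0 = 0
i=1,n=0: c = 0+0 = 0
i=1,n=1: c = 0+1 = 1
i=1,n=2: c = 1+2 = 3
i=2,n=0: c = 3+0 = 3
i=2,n=1: c = 3+2 = 5
i=2,n=2: c = 5+4 = 9
i=3,n=0: c = 9+0 = 9
i=3,n=1: c = 9+3 = 12
i=3,n=2: c = 12+6 = 18
i=4,n=0: c = 18+0 = 18
i=4,n=1: c = 18+4 = 22
i=4,n=2: c = 22+8 = 30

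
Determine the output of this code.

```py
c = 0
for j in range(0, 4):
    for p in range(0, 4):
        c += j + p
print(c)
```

j=0,p=0: c = 0+0 = 0
j=0,p=1: c = 0+1 = 1
j=0,p=2: c = 1+2 = 3
j=0,p=3: c = 3+3 = 6
j=1,p=0: c = 6+1 = 7
j=1,p=1: c = 7+2 = 9
j=1,p=2: c = 9+3 = 12
j=1,p=3: c = 12+4 = 16
j=2,p=0: c = 16+2 = 18
j=2,p=1: c = 18+3 = 21
j=2,p=2: c = 21+4 = 25
j=2,p=3: c = 25+5 = 30
j=3,p=0: c = 30+3 = 33
j=3,p=1: c = 33+4 = 37
j=3,p=2: c = 37+5 = 42
j=3,p=3: c = 42+6 = 48

48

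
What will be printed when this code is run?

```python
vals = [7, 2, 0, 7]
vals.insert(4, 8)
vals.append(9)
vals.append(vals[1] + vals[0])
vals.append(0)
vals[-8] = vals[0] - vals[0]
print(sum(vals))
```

35

insert 8 at 4 → [7, 2, 0, 7, 8]
append 9 → [7, 2, 0, 7, 8, 9]
append vals[1]+vals[0] = 2+7 = 9 → [7, 2, 0, 7, 8, 9, 9]
append 0 → [7, 2, 0, 7, 8, 9, 9, 0]
vals[-8] = vals[0]-vals[0] = 7-7 = 0 → [0, 2, 0, 7, 8, 9, 9, 0]
sum = 35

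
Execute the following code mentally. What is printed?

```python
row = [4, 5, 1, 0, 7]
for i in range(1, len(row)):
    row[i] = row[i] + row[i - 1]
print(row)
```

i=1: row[1] = 5+4 = 9 → [4, 9, 1, 0, 7]
i=2: row[2] = 1+9 = 10 → [4, 9, 10, 0, 7]
i=3: row[3] = 0+10 = 10 → [4, 9, 10, 10, 7]
i=4: row[4] = 7+10 = 17 → [4, 9, 10, 10, 17]

[4, 9, 10, 10, 17]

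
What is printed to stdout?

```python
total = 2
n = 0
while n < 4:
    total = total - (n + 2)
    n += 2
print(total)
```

-4

n=0: total = 2-2 = 0
n=2: total = 0-4 = -4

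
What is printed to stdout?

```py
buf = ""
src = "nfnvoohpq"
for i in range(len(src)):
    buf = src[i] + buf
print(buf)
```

qphoovnfn

i=0: prepend 'n' → 'n'
i=1: prepend 'f' → 'fn'
i=2: prepend 'n' → 'nfn'
i=3: prepend 'v' → 'vnfn'
i=4: prepend 'o' → 'ovnfn'
i=5: prepend 'o' → 'oovnfn'
i=6: prepend 'h' → 'hoovnfn'
i=7: prepend 'p' → 'phoovnfn'
i=8: prepend 'q' → 'qphoovnfn'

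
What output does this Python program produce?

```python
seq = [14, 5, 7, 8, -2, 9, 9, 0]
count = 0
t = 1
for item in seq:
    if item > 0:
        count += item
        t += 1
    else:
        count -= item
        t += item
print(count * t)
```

270

item=14: >0, count = 0+14 = 14; t=2
item=5: >0, count = 14+5 = 19; t=3
item=7: >0, count = 19+7 = 26; t=4
item=8: >0, count = 26+8 = 34; t=5
item=-2: not >0, count = 34-(-2) = 36; t=3
item=9: >0, count = 36+9 = 45; t=4
item=9: >0, count = 45+9 = 54; t=5
item=0: not >0, count = 54-0 = 54; t=5
count*t = 54*5 = 270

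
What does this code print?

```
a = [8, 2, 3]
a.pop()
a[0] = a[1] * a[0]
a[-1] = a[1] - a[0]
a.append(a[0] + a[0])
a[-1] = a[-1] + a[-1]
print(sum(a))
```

pop() removes 3 → [8, 2]
a[0] = a[1]*a[0] = 2*8 = 16 → [16, 2]
a[-1] = a[1]-a[0] = 2-16 = -14 → [16, -14]
append a[0]+a[0] = 16+16 = 32 → [16, -14, 32]
a[-1] = a[-1]+a[-1] = 32+32 = 64 → [16, -14, 64]
sum = 66

66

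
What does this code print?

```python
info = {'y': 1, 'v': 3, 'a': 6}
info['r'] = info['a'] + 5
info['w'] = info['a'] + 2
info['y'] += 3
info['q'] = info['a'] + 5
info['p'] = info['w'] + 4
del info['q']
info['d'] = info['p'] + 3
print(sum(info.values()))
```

59

info['r'] = info['a']+5 = 11 → {'y': 1, 'v': 3, 'a': 6, 'r': 11}
info['w'] = info['a']+2 = 8 → {'y': 1, 'v': 3, 'a': 6, 'r': 11, 'w': 8}
info['y'] = 1+3 = 4 → {'y': 4, 'v': 3, 'a': 6, 'r': 11, 'w': 8}
info['q'] = info['a']+5 = 11 → {'y': 4, 'v': 3, 'a': 6, 'r': 11, 'w': 8, 'q': 11}
info['p'] = info['w']+4 = 12 → {'y': 4, 'v': 3, 'a': 6, 'r': 11, 'w': 8, 'q': 11, 'p': 12}
del 'q' → {'y': 4, 'v': 3, 'a': 6, 'r': 11, 'w': 8, 'p': 12}
info['d'] = info['p']+3 = 15 → {'y': 4, 'v': 3, 'a': 6, 'r': 11, 'w': 8, 'p': 12, 'd': 15}
sum of values = 59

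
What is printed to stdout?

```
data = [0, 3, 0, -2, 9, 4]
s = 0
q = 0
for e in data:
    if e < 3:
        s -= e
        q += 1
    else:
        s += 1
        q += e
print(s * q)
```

95

e=0: <3, s = 0-0 = 0; q=1
e=3: not <3, s = 0+1 = 1; q=4
e=0: <3, s = 1-0 = 1; q=5
e=-2: <3, s = 1-(-2) = 3; q=6
e=9: not <3, s = 3+1 = 4; q=15
e=4: not <3, s = 4+1 = 5; q=19
s*q = 5*19 = 95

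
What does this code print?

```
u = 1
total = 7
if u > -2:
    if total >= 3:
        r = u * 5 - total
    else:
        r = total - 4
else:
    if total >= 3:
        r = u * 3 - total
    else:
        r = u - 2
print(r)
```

u=1, total=7
u > -2 is True; total >= 3 is True
→ r = u * 5 - total = -2

-2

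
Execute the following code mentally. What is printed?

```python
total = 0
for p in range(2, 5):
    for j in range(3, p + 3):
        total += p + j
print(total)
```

66

p=2,j=3: total = 0+5 = 5
p=2,j=4: total = 5+6 = 11
p=3,j=3: total = 11+6 = 17
p=3,j=4: total = 17+7 = 24
p=3,j=5: total = 24+8 = 32
p=4,j=3: total = 32+7 = 39
p=4,j=4: total = 39+8 = 47
p=4,j=5: total = 47+9 = 56
p=4,j=6: total = 56+10 = 66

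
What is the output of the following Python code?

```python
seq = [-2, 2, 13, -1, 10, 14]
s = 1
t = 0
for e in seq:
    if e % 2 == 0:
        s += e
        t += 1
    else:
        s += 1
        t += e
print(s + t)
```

43

e=-2: even, s = 1+(-2) = -1; t=1
e=2: even, s = (-1)+2 = 1; t=2
e=13: not even, s = 1+1 = 2; t=15
e=-1: not even, s = 2+1 = 3; t=14
e=10: even, s = 3+10 = 13; t=15
e=14: even, s = 13+14 = 27; t=16
s+t = 27+16 = 43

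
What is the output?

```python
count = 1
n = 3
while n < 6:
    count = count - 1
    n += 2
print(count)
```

n=3: count = 1-1 = 0
n=5: count = 0-1 = -1

-1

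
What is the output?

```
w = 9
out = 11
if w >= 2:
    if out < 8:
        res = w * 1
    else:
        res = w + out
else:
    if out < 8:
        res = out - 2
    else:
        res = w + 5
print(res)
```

20

w=9, out=11
w >= 2 is True; out < 8 is False
→ res = w + out = 20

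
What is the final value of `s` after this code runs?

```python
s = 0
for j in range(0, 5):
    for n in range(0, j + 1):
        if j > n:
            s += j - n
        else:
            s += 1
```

25

j=0,n=0: not 0>0, s = 0+1 = 1
j=1,n=0: 1>0, s = 1+1 = 2
j=1,n=1: not 1>1, s = 2+1 = 3
j=2,n=0: 2>0, s = 3+2 = 5
j=2,n=1: 2>1, s = 5+1 = 6
j=2,n=2: not 2>2, s = 6+1 = 7
j=3,n=0: 3>0, s = 7+3 = 10
j=3,n=1: 3>1, s = 10+2 = 12
j=3,n=2: 3>2, s = 12+1 = 13
j=3,n=3: not 3>3, s = 13+1 = 14
j=4,n=0: 4>0, s = 14+4 = 18
j=4,n=1: 4>1, s = 18+3 = 21
j=4,n=2: 4>2, s = 21+2 = 23
j=4,n=3: 4>3, s = 23+1 = 24
j=4,n=4: not 4>4, s = 24+1 = 25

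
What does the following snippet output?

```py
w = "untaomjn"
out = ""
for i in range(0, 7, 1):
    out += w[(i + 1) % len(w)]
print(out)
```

i=0: add w[1]='n' → 'n'
i=1: add w[2]='t' → 'nt'
i=2: add w[3]='a' → 'nta'
i=3: add w[4]='o' → 'ntao'
i=4: add w[5]='m' → 'ntaom'
i=5: add w[6]='j' → 'ntaomj'
i=6: add w[7]='n' → 'ntaomjn'

ntaomjn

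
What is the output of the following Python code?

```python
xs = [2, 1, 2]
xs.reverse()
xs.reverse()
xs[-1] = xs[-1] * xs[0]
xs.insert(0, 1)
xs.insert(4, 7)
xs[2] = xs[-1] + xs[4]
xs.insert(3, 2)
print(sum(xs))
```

reverse → [2, 1, 2]
reverse → [2, 1, 2]
xs[-1] = xs[-1]*xs[0] = 2*2 = 4 → [2, 1, 4]
insert 1 at 0 → [1, 2, 1, 4]
insert 7 at 4 → [1, 2, 1, 4, 7]
xs[2] = xs[-1]+xs[4] = 7+7 = 14 → [1, 2, 14, 4, 7]
insert 2 at 3 → [1, 2, 14, 2, 4, 7]
sum = 30

30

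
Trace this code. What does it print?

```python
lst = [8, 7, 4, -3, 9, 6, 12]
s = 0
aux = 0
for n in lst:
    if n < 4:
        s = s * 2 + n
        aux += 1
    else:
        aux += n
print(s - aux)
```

-50

n=8: not <4; aux=8
n=7: not <4; aux=15
n=4: not <4; aux=19
n=-3: <4, s = 0*2+(-3) = -3; aux=20
n=9: not <4; aux=29
n=6: not <4; aux=35
n=12: not <4; aux=47
s-aux = (-3)-47 = -50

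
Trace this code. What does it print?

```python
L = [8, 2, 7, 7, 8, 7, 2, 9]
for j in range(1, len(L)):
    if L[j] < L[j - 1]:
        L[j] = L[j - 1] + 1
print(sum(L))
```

j=1: 2<8, L[1] = 8+1 = 9 → [8, 9, 7, 7, 8, 7, 2, 9]
j=2: 7<9, L[2] = 9+1 = 10 → [8, 9, 10, 7, 8, 7, 2, 9]
j=3: 7<10, L[3] = 10+1 = 11 → [8, 9, 10, 11, 8, 7, 2, 9]
j=4: 8<11, L[4] = 11+1 = 12 → [8, 9, 10, 11, 12, 7, 2, 9]
j=5: 7<12, L[5] = 12+1 = 13 → [8, 9, 10, 11, 12, 13, 2, 9]
j=6: 2<13, L[6] = 13+1 = 14 → [8, 9, 10, 11, 12, 13, 14, 9]
j=7: 9<14, L[7] = 14+1 = 15 → [8, 9, 10, 11, 12, 13, 14, 15]
sum = 92

92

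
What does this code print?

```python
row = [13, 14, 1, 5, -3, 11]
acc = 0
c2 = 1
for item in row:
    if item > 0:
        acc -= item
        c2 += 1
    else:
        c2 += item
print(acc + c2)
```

item=13: >0, acc = 0-13 = -13; c2=2
item=14: >0, acc = (-13)-14 = -27; c2=3
item=1: >0, acc = (-27)-1 = -28; c2=4
item=5: >0, acc = (-28)-5 = -33; c2=5
item=-3: not >0; c2=2
item=11: >0, acc = (-33)-11 = -44; c2=3
acc+c2 = (-44)+3 = -41

-41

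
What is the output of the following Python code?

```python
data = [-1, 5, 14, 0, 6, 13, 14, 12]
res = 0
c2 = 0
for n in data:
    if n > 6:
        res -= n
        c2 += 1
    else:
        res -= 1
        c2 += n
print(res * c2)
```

n=-1: not >6, res = 0-1 = -1; c2=-1
n=5: not >6, res = (-1)-1 = -2; c2=4
n=14: >6, res = (-2)-14 = -16; c2=5
n=0: not >6, res = (-16)-1 = -17; c2=5
n=6: not >6, res = (-17)-1 = -18; c2=11
n=13: >6, res = (-18)-13 = -31; c2=12
n=14: >6, res = (-31)-14 = -45; c2=13
n=12: >6, res = (-45)-12 = -57; c2=14
res*c2 = (-57)*14 = -798

-798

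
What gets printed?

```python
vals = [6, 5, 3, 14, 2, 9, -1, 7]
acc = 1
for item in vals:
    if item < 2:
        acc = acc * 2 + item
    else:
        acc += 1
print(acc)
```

14

item=6: not <2, acc = 1+1 = 2
item=5: not <2, acc = 2+1 = 3
item=3: not <2, acc = 3+1 = 4
item=14: not <2, acc = 4+1 = 5
item=2: not <2, acc = 5+1 = 6
item=9: not <2, acc = 6+1 = 7
item=-1: <2, acc = 7*2+(-1) = 13
item=7: not <2, acc = 13+1 = 14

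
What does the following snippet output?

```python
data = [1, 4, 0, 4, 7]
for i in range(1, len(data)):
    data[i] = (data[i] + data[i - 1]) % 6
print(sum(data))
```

18

i=1: data[1] = (4+1)%6 = 5 → [1, 5, 0, 4, 7]
i=2: data[2] = (0+5)%6 = 5 → [1, 5, 5, 4, 7]
i=3: data[3] = (4+5)%6 = 3 → [1, 5, 5, 3, 7]
i=4: data[4] = (7+3)%6 = 4 → [1, 5, 5, 3, 4]
sum = 18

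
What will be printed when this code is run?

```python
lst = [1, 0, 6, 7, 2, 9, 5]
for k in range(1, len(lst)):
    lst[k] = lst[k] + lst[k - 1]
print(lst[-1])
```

k=1: lst[1] = 0+1 = 1 → [1, 1, 6, 7, 2, 9, 5]
k=2: lst[2] = 6+1 = 7 → [1, 1, 7, 7, 2, 9, 5]
k=3: lst[3] = 7+7 = 14 → [1, 1, 7, 14, 2, 9, 5]
k=4: lst[4] = 2+14 = 16 → [1, 1, 7, 14, 16, 9, 5]
k=5: lst[5] = 9+16 = 25 → [1, 1, 7, 14, 16, 25, 5]
k=6: lst[6] = 5+25 = 30 → [1, 1, 7, 14, 16, 25, 30]

30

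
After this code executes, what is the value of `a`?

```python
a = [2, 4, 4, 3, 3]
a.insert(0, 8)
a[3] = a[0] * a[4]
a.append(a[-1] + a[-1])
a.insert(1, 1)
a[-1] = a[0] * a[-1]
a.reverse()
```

[48, 3, 3, 24, 4, 2, 1, 8]

insert 8 at 0 → [8, 2, 4, 4, 3, 3]
a[3] = a[0]*a[4] = 8*3 = 24 → [8, 2, 4, 24, 3, 3]
append a[-1]+a[-1] = 3+3 = 6 → [8, 2, 4, 24, 3, 3, 6]
insert 1 at 1 → [8, 1, 2, 4, 24, 3, 3, 6]
a[-1] = a[0]*a[-1] = 8*6 = 48 → [8, 1, 2, 4, 24, 3, 3, 48]
reverse → [48, 3, 3, 24, 4, 2, 1, 8]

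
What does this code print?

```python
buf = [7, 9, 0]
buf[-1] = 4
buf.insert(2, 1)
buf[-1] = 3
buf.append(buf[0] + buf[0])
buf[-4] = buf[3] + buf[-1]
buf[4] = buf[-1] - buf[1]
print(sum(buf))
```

buf[-1] = 4 → [7, 9, 4]
insert 1 at 2 → [7, 9, 1, 4]
buf[-1] = 3 → [7, 9, 1, 3]
append buf[0]+buf[0] = 7+7 = 14 → [7, 9, 1, 3, 14]
buf[-4] = buf[3]+buf[-1] = 3+14 = 17 → [7, 17, 1, 3, 14]
buf[4] = buf[-1]-buf[1] = 14-17 = -3 → [7, 17, 1, 3, -3]
sum = 25

25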